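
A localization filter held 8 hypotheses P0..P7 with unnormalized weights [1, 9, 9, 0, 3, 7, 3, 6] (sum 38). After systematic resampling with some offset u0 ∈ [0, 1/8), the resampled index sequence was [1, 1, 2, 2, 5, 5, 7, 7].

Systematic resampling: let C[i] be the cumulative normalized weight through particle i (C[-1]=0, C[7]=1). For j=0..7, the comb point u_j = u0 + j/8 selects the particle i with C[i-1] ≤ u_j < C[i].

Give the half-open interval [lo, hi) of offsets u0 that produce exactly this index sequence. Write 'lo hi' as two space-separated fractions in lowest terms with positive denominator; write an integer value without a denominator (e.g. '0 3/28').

C = [1/38, 5/19, 1/2, 1/2, 11/19, 29/38, 16/19, 1]
j=0 picked index 1: u0 ∈ [1/38, 5/19)
j=1 picked index 1: u0 ∈ [-15/152, 21/152)
j=2 picked index 2: u0 ∈ [1/76, 1/4)
j=3 picked index 2: u0 ∈ [-17/152, 1/8)
j=4 picked index 5: u0 ∈ [3/38, 5/19)
j=5 picked index 5: u0 ∈ [-7/152, 21/152)
j=6 picked index 7: u0 ∈ [7/76, 1/4)
j=7 picked index 7: u0 ∈ [-5/152, 1/8)
intersection: [7/76, 1/8)

7/76 1/8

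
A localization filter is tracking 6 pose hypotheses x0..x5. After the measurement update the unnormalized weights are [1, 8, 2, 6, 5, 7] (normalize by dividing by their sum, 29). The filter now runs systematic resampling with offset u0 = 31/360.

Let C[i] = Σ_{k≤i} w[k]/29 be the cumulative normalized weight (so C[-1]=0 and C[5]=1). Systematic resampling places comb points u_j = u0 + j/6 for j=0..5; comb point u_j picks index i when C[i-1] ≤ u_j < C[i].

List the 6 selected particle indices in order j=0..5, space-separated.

C = [1/29, 9/29, 11/29, 17/29, 22/29, 1]
j=0: u_0=31/360 ∈ [1/29, 9/29) → index 1
j=1: u_1=91/360 ∈ [1/29, 9/29) → index 1
j=2: u_2=151/360 ∈ [11/29, 17/29) → index 3
j=3: u_3=211/360 ∈ [11/29, 17/29) → index 3
j=4: u_4=271/360 ∈ [17/29, 22/29) → index 4
j=5: u_5=331/360 ∈ [22/29, 1) → index 5

1 1 3 3 4 5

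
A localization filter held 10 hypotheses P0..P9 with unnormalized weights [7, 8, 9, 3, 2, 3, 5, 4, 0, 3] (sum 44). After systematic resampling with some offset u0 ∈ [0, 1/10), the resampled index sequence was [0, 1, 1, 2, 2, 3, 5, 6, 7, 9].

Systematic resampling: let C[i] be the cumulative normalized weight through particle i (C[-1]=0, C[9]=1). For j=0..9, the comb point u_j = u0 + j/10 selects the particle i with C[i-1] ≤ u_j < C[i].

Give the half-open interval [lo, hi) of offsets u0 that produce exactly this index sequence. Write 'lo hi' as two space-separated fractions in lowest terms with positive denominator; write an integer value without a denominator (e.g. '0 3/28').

C = [7/44, 15/44, 6/11, 27/44, 29/44, 8/11, 37/44, 41/44, 41/44, 1]
j=0 picked index 0: u0 ∈ [0, 7/44)
j=1 picked index 1: u0 ∈ [13/220, 53/220)
j=2 picked index 1: u0 ∈ [-9/220, 31/220)
j=3 picked index 2: u0 ∈ [9/220, 27/110)
j=4 picked index 2: u0 ∈ [-13/220, 8/55)
j=5 picked index 3: u0 ∈ [1/22, 5/44)
j=6 picked index 5: u0 ∈ [13/220, 7/55)
j=7 picked index 6: u0 ∈ [3/110, 31/220)
j=8 picked index 7: u0 ∈ [9/220, 29/220)
j=9 picked index 9: u0 ∈ [7/220, 1/10)
intersection: [13/220, 1/10)

13/220 1/10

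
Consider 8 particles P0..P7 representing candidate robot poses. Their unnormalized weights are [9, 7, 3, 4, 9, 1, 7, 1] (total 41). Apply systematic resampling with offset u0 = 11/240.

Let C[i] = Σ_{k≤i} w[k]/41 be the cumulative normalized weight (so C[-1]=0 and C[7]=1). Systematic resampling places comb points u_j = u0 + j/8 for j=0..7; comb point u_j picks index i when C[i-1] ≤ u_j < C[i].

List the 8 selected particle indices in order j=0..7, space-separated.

C = [9/41, 16/41, 19/41, 23/41, 32/41, 33/41, 40/41, 1]
j=0: u_0=11/240 ∈ [0, 9/41) → index 0
j=1: u_1=41/240 ∈ [0, 9/41) → index 0
j=2: u_2=71/240 ∈ [9/41, 16/41) → index 1
j=3: u_3=101/240 ∈ [16/41, 19/41) → index 2
j=4: u_4=131/240 ∈ [19/41, 23/41) → index 3
j=5: u_5=161/240 ∈ [23/41, 32/41) → index 4
j=6: u_6=191/240 ∈ [32/41, 33/41) → index 5
j=7: u_7=221/240 ∈ [33/41, 40/41) → index 6

0 0 1 2 3 4 5 6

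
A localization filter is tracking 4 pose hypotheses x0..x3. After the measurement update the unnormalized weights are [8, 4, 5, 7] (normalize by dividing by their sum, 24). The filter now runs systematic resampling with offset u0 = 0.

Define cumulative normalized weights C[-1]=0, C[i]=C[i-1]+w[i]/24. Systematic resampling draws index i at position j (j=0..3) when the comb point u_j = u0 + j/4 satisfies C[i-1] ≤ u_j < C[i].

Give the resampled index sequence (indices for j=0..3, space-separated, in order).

C = [1/3, 1/2, 17/24, 1]
j=0: u_0=0 ∈ [0, 1/3) → index 0
j=1: u_1=1/4 ∈ [0, 1/3) → index 0
j=2: u_2=1/2 ∈ [1/2, 17/24) → index 2
j=3: u_3=3/4 ∈ [17/24, 1) → index 3

0 0 2 3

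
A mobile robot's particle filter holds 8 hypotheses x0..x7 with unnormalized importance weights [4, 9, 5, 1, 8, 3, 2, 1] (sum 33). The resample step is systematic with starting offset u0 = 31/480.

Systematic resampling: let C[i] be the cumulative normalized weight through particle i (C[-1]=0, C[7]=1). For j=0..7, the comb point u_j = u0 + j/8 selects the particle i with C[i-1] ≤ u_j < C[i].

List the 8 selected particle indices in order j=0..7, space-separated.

0 1 1 2 3 4 4 6

C = [4/33, 13/33, 6/11, 19/33, 9/11, 10/11, 32/33, 1]
j=0: u_0=31/480 ∈ [0, 4/33) → index 0
j=1: u_1=91/480 ∈ [4/33, 13/33) → index 1
j=2: u_2=151/480 ∈ [4/33, 13/33) → index 1
j=3: u_3=211/480 ∈ [13/33, 6/11) → index 2
j=4: u_4=271/480 ∈ [6/11, 19/33) → index 3
j=5: u_5=331/480 ∈ [19/33, 9/11) → index 4
j=6: u_6=391/480 ∈ [19/33, 9/11) → index 4
j=7: u_7=451/480 ∈ [10/11, 32/33) → index 6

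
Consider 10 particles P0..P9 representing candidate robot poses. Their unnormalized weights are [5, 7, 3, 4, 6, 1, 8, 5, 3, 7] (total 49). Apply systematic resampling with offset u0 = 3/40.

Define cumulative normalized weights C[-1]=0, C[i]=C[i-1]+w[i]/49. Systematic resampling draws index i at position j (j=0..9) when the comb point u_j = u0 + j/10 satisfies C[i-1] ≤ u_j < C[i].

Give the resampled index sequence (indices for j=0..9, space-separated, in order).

0 1 2 3 4 6 6 7 9 9

C = [5/49, 12/49, 15/49, 19/49, 25/49, 26/49, 34/49, 39/49, 6/7, 1]
j=0: u_0=3/40 ∈ [0, 5/49) → index 0
j=1: u_1=7/40 ∈ [5/49, 12/49) → index 1
j=2: u_2=11/40 ∈ [12/49, 15/49) → index 2
j=3: u_3=3/8 ∈ [15/49, 19/49) → index 3
j=4: u_4=19/40 ∈ [19/49, 25/49) → index 4
j=5: u_5=23/40 ∈ [26/49, 34/49) → index 6
j=6: u_6=27/40 ∈ [26/49, 34/49) → index 6
j=7: u_7=31/40 ∈ [34/49, 39/49) → index 7
j=8: u_8=7/8 ∈ [6/7, 1) → index 9
j=9: u_9=39/40 ∈ [6/7, 1) → index 9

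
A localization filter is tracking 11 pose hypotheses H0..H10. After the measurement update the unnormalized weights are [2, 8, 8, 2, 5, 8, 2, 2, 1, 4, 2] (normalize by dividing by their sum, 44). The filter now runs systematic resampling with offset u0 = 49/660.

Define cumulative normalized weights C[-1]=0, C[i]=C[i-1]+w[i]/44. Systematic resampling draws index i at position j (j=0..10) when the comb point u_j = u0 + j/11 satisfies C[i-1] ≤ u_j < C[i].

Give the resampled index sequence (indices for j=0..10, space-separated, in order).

1 1 2 2 3 4 5 5 7 9 10

C = [1/22, 5/22, 9/22, 5/11, 25/44, 3/4, 35/44, 37/44, 19/22, 21/22, 1]
j=0: u_0=49/660 ∈ [1/22, 5/22) → index 1
j=1: u_1=109/660 ∈ [1/22, 5/22) → index 1
j=2: u_2=169/660 ∈ [5/22, 9/22) → index 2
j=3: u_3=229/660 ∈ [5/22, 9/22) → index 2
j=4: u_4=289/660 ∈ [9/22, 5/11) → index 3
j=5: u_5=349/660 ∈ [5/11, 25/44) → index 4
j=6: u_6=409/660 ∈ [25/44, 3/4) → index 5
j=7: u_7=469/660 ∈ [25/44, 3/4) → index 5
j=8: u_8=529/660 ∈ [35/44, 37/44) → index 7
j=9: u_9=589/660 ∈ [19/22, 21/22) → index 9
j=10: u_10=59/60 ∈ [21/22, 1) → index 10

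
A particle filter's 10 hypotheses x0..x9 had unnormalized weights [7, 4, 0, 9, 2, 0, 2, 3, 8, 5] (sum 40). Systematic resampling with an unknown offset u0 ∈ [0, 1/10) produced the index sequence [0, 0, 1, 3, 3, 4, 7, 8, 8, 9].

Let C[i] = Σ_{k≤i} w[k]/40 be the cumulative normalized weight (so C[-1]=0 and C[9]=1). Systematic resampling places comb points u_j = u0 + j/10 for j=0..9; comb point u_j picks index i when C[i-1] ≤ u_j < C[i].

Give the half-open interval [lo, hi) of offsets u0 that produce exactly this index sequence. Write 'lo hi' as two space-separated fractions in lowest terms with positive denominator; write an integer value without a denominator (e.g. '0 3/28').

0 1/20

C = [7/40, 11/40, 11/40, 1/2, 11/20, 11/20, 3/5, 27/40, 7/8, 1]
j=0 picked index 0: u0 ∈ [0, 7/40)
j=1 picked index 0: u0 ∈ [-1/10, 3/40)
j=2 picked index 1: u0 ∈ [-1/40, 3/40)
j=3 picked index 3: u0 ∈ [-1/40, 1/5)
j=4 picked index 3: u0 ∈ [-1/8, 1/10)
j=5 picked index 4: u0 ∈ [0, 1/20)
j=6 picked index 7: u0 ∈ [0, 3/40)
j=7 picked index 8: u0 ∈ [-1/40, 7/40)
j=8 picked index 8: u0 ∈ [-1/8, 3/40)
j=9 picked index 9: u0 ∈ [-1/40, 1/10)
intersection: [0, 1/20)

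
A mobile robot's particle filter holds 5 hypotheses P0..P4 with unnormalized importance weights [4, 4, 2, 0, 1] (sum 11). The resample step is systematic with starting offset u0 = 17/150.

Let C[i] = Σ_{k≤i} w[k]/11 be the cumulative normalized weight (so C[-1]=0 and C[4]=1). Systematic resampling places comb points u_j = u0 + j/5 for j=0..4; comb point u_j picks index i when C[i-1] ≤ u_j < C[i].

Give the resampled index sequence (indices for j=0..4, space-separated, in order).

0 0 1 1 4

C = [4/11, 8/11, 10/11, 10/11, 1]
j=0: u_0=17/150 ∈ [0, 4/11) → index 0
j=1: u_1=47/150 ∈ [0, 4/11) → index 0
j=2: u_2=77/150 ∈ [4/11, 8/11) → index 1
j=3: u_3=107/150 ∈ [4/11, 8/11) → index 1
j=4: u_4=137/150 ∈ [10/11, 1) → index 4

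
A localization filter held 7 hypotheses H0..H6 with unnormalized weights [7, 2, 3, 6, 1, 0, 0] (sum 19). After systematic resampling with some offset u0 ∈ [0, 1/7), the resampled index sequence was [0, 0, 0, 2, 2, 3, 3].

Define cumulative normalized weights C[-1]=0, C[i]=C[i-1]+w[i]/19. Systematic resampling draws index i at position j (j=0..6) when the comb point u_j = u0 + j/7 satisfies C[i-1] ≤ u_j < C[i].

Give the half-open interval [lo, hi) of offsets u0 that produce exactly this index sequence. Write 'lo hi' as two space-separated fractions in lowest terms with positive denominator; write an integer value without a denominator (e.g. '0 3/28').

C = [7/19, 9/19, 12/19, 18/19, 1, 1, 1]
j=0 picked index 0: u0 ∈ [0, 7/19)
j=1 picked index 0: u0 ∈ [-1/7, 30/133)
j=2 picked index 0: u0 ∈ [-2/7, 11/133)
j=3 picked index 2: u0 ∈ [6/133, 27/133)
j=4 picked index 2: u0 ∈ [-13/133, 8/133)
j=5 picked index 3: u0 ∈ [-11/133, 31/133)
j=6 picked index 3: u0 ∈ [-30/133, 12/133)
intersection: [6/133, 8/133)

6/133 8/133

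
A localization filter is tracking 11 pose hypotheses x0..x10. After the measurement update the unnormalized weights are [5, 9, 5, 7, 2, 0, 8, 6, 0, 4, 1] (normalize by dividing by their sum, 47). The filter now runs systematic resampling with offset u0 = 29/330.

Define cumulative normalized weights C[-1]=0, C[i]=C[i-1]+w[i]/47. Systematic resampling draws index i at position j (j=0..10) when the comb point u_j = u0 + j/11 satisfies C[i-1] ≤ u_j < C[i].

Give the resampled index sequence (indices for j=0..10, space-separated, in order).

0 1 1 2 3 3 6 6 7 9 10

C = [5/47, 14/47, 19/47, 26/47, 28/47, 28/47, 36/47, 42/47, 42/47, 46/47, 1]
j=0: u_0=29/330 ∈ [0, 5/47) → index 0
j=1: u_1=59/330 ∈ [5/47, 14/47) → index 1
j=2: u_2=89/330 ∈ [5/47, 14/47) → index 1
j=3: u_3=119/330 ∈ [14/47, 19/47) → index 2
j=4: u_4=149/330 ∈ [19/47, 26/47) → index 3
j=5: u_5=179/330 ∈ [19/47, 26/47) → index 3
j=6: u_6=19/30 ∈ [28/47, 36/47) → index 6
j=7: u_7=239/330 ∈ [28/47, 36/47) → index 6
j=8: u_8=269/330 ∈ [36/47, 42/47) → index 7
j=9: u_9=299/330 ∈ [42/47, 46/47) → index 9
j=10: u_10=329/330 ∈ [46/47, 1) → index 10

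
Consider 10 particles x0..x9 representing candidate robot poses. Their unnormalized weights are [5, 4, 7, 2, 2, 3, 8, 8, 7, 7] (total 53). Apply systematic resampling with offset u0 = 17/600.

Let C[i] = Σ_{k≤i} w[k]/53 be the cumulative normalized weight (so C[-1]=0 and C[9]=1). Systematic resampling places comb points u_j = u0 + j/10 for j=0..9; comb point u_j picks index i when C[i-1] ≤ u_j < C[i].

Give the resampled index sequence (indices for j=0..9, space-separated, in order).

0 1 2 3 5 6 7 7 8 9

C = [5/53, 9/53, 16/53, 18/53, 20/53, 23/53, 31/53, 39/53, 46/53, 1]
j=0: u_0=17/600 ∈ [0, 5/53) → index 0
j=1: u_1=77/600 ∈ [5/53, 9/53) → index 1
j=2: u_2=137/600 ∈ [9/53, 16/53) → index 2
j=3: u_3=197/600 ∈ [16/53, 18/53) → index 3
j=4: u_4=257/600 ∈ [20/53, 23/53) → index 5
j=5: u_5=317/600 ∈ [23/53, 31/53) → index 6
j=6: u_6=377/600 ∈ [31/53, 39/53) → index 7
j=7: u_7=437/600 ∈ [31/53, 39/53) → index 7
j=8: u_8=497/600 ∈ [39/53, 46/53) → index 8
j=9: u_9=557/600 ∈ [46/53, 1) → index 9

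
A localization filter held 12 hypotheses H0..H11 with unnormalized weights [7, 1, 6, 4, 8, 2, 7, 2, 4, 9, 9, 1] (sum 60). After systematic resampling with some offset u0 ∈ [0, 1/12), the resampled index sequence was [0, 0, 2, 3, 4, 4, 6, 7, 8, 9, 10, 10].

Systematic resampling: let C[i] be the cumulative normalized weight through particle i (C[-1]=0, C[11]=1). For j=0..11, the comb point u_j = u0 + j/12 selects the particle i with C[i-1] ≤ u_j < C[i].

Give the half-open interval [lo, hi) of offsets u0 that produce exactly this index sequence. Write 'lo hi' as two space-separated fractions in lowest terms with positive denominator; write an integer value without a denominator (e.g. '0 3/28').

0 1/60

C = [7/60, 2/15, 7/30, 3/10, 13/30, 7/15, 7/12, 37/60, 41/60, 5/6, 59/60, 1]
j=0 picked index 0: u0 ∈ [0, 7/60)
j=1 picked index 0: u0 ∈ [-1/12, 1/30)
j=2 picked index 2: u0 ∈ [-1/30, 1/15)
j=3 picked index 3: u0 ∈ [-1/60, 1/20)
j=4 picked index 4: u0 ∈ [-1/30, 1/10)
j=5 picked index 4: u0 ∈ [-7/60, 1/60)
j=6 picked index 6: u0 ∈ [-1/30, 1/12)
j=7 picked index 7: u0 ∈ [0, 1/30)
j=8 picked index 8: u0 ∈ [-1/20, 1/60)
j=9 picked index 9: u0 ∈ [-1/15, 1/12)
j=10 picked index 10: u0 ∈ [0, 3/20)
j=11 picked index 10: u0 ∈ [-1/12, 1/15)
intersection: [0, 1/60)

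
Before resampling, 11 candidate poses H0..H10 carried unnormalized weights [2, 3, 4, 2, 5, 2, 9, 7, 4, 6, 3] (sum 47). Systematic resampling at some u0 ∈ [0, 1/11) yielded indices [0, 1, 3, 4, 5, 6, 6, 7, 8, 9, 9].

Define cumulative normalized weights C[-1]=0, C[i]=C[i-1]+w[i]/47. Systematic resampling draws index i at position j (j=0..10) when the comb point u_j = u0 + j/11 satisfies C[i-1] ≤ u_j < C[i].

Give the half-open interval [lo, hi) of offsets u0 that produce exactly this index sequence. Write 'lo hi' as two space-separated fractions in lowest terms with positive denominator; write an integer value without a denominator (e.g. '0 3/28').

5/517 8/517

C = [2/47, 5/47, 9/47, 11/47, 16/47, 18/47, 27/47, 34/47, 38/47, 44/47, 1]
j=0 picked index 0: u0 ∈ [0, 2/47)
j=1 picked index 1: u0 ∈ [-25/517, 8/517)
j=2 picked index 3: u0 ∈ [5/517, 27/517)
j=3 picked index 4: u0 ∈ [-20/517, 35/517)
j=4 picked index 5: u0 ∈ [-12/517, 10/517)
j=5 picked index 6: u0 ∈ [-37/517, 62/517)
j=6 picked index 6: u0 ∈ [-84/517, 15/517)
j=7 picked index 7: u0 ∈ [-32/517, 45/517)
j=8 picked index 8: u0 ∈ [-2/517, 42/517)
j=9 picked index 9: u0 ∈ [-5/517, 61/517)
j=10 picked index 9: u0 ∈ [-52/517, 14/517)
intersection: [5/517, 8/517)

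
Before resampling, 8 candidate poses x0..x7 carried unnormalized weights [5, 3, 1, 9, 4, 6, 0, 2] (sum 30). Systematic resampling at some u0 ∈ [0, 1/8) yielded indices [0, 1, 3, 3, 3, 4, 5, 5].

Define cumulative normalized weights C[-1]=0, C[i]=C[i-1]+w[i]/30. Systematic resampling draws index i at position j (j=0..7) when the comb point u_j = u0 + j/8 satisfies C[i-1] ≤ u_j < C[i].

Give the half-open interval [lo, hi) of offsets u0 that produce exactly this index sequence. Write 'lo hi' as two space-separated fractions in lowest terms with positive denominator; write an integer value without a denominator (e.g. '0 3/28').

C = [1/6, 4/15, 3/10, 3/5, 11/15, 14/15, 14/15, 1]
j=0 picked index 0: u0 ∈ [0, 1/6)
j=1 picked index 1: u0 ∈ [1/24, 17/120)
j=2 picked index 3: u0 ∈ [1/20, 7/20)
j=3 picked index 3: u0 ∈ [-3/40, 9/40)
j=4 picked index 3: u0 ∈ [-1/5, 1/10)
j=5 picked index 4: u0 ∈ [-1/40, 13/120)
j=6 picked index 5: u0 ∈ [-1/60, 11/60)
j=7 picked index 5: u0 ∈ [-17/120, 7/120)
intersection: [1/20, 7/120)

1/20 7/120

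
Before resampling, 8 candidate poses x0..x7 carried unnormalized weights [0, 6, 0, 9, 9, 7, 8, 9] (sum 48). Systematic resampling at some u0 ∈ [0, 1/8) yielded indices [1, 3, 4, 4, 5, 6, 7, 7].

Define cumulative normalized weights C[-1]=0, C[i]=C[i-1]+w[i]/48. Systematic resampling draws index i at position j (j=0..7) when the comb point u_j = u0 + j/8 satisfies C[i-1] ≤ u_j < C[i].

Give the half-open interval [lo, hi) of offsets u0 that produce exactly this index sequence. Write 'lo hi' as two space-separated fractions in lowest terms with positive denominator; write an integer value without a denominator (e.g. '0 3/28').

1/16 1/8

C = [0, 1/8, 1/8, 5/16, 1/2, 31/48, 13/16, 1]
j=0 picked index 1: u0 ∈ [0, 1/8)
j=1 picked index 3: u0 ∈ [0, 3/16)
j=2 picked index 4: u0 ∈ [1/16, 1/4)
j=3 picked index 4: u0 ∈ [-1/16, 1/8)
j=4 picked index 5: u0 ∈ [0, 7/48)
j=5 picked index 6: u0 ∈ [1/48, 3/16)
j=6 picked index 7: u0 ∈ [1/16, 1/4)
j=7 picked index 7: u0 ∈ [-1/16, 1/8)
intersection: [1/16, 1/8)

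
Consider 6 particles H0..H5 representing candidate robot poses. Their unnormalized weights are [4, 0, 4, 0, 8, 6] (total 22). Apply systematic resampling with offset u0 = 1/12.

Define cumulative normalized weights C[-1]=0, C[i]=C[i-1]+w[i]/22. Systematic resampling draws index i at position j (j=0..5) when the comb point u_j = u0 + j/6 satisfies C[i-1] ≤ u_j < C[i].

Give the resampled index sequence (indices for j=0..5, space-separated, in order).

C = [2/11, 2/11, 4/11, 4/11, 8/11, 1]
j=0: u_0=1/12 ∈ [0, 2/11) → index 0
j=1: u_1=1/4 ∈ [2/11, 4/11) → index 2
j=2: u_2=5/12 ∈ [4/11, 8/11) → index 4
j=3: u_3=7/12 ∈ [4/11, 8/11) → index 4
j=4: u_4=3/4 ∈ [8/11, 1) → index 5
j=5: u_5=11/12 ∈ [8/11, 1) → index 5

0 2 4 4 5 5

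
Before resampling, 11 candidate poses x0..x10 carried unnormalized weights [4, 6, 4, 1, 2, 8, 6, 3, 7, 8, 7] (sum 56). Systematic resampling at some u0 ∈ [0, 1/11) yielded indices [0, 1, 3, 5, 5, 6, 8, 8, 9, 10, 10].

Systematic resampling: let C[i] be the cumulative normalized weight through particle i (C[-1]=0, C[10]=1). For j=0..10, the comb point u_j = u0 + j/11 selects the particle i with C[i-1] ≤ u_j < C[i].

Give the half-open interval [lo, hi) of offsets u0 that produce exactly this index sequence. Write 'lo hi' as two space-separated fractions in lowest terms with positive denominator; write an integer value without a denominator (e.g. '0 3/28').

3/44 1/14

C = [1/14, 5/28, 1/4, 15/56, 17/56, 25/56, 31/56, 17/28, 41/56, 7/8, 1]
j=0 picked index 0: u0 ∈ [0, 1/14)
j=1 picked index 1: u0 ∈ [-3/154, 27/308)
j=2 picked index 3: u0 ∈ [3/44, 53/616)
j=3 picked index 5: u0 ∈ [19/616, 107/616)
j=4 picked index 5: u0 ∈ [-37/616, 51/616)
j=5 picked index 6: u0 ∈ [-5/616, 61/616)
j=6 picked index 8: u0 ∈ [19/308, 115/616)
j=7 picked index 8: u0 ∈ [-9/308, 59/616)
j=8 picked index 9: u0 ∈ [3/616, 13/88)
j=9 picked index 10: u0 ∈ [5/88, 2/11)
j=10 picked index 10: u0 ∈ [-3/88, 1/11)
intersection: [3/44, 1/14)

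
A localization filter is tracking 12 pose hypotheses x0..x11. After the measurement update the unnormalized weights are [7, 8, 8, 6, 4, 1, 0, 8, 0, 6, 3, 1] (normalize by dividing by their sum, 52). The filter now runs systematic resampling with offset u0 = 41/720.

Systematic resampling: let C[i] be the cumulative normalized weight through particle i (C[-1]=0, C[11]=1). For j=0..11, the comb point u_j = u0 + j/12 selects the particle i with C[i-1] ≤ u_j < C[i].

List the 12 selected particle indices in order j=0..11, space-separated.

0 1 1 2 2 3 3 5 7 7 9 10

C = [7/52, 15/52, 23/52, 29/52, 33/52, 17/26, 17/26, 21/26, 21/26, 12/13, 51/52, 1]
j=0: u_0=41/720 ∈ [0, 7/52) → index 0
j=1: u_1=101/720 ∈ [7/52, 15/52) → index 1
j=2: u_2=161/720 ∈ [7/52, 15/52) → index 1
j=3: u_3=221/720 ∈ [15/52, 23/52) → index 2
j=4: u_4=281/720 ∈ [15/52, 23/52) → index 2
j=5: u_5=341/720 ∈ [23/52, 29/52) → index 3
j=6: u_6=401/720 ∈ [23/52, 29/52) → index 3
j=7: u_7=461/720 ∈ [33/52, 17/26) → index 5
j=8: u_8=521/720 ∈ [17/26, 21/26) → index 7
j=9: u_9=581/720 ∈ [17/26, 21/26) → index 7
j=10: u_10=641/720 ∈ [21/26, 12/13) → index 9
j=11: u_11=701/720 ∈ [12/13, 51/52) → index 10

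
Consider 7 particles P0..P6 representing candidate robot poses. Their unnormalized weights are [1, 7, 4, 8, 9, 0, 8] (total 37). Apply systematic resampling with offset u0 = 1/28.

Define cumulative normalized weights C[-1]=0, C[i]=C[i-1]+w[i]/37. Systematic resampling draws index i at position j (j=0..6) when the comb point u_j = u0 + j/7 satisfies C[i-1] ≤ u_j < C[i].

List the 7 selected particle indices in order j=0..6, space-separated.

1 1 2 3 4 4 6

C = [1/37, 8/37, 12/37, 20/37, 29/37, 29/37, 1]
j=0: u_0=1/28 ∈ [1/37, 8/37) → index 1
j=1: u_1=5/28 ∈ [1/37, 8/37) → index 1
j=2: u_2=9/28 ∈ [8/37, 12/37) → index 2
j=3: u_3=13/28 ∈ [12/37, 20/37) → index 3
j=4: u_4=17/28 ∈ [20/37, 29/37) → index 4
j=5: u_5=3/4 ∈ [20/37, 29/37) → index 4
j=6: u_6=25/28 ∈ [29/37, 1) → index 6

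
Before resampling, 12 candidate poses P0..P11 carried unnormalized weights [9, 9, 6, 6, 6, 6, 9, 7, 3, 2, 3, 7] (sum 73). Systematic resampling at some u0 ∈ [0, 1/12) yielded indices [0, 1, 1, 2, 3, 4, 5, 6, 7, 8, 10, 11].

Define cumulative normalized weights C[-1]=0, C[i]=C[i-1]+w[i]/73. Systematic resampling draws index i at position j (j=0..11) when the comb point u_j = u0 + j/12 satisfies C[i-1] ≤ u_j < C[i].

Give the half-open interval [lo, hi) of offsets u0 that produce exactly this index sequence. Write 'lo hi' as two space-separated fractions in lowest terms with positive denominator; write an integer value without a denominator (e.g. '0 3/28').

13/292 31/438

C = [9/73, 18/73, 24/73, 30/73, 36/73, 42/73, 51/73, 58/73, 61/73, 63/73, 66/73, 1]
j=0 picked index 0: u0 ∈ [0, 9/73)
j=1 picked index 1: u0 ∈ [35/876, 143/876)
j=2 picked index 1: u0 ∈ [-19/438, 35/438)
j=3 picked index 2: u0 ∈ [-1/292, 23/292)
j=4 picked index 3: u0 ∈ [-1/219, 17/219)
j=5 picked index 4: u0 ∈ [-5/876, 67/876)
j=6 picked index 5: u0 ∈ [-1/146, 11/146)
j=7 picked index 6: u0 ∈ [-7/876, 101/876)
j=8 picked index 7: u0 ∈ [7/219, 28/219)
j=9 picked index 8: u0 ∈ [13/292, 25/292)
j=10 picked index 10: u0 ∈ [13/438, 31/438)
j=11 picked index 11: u0 ∈ [-11/876, 1/12)
intersection: [13/292, 31/438)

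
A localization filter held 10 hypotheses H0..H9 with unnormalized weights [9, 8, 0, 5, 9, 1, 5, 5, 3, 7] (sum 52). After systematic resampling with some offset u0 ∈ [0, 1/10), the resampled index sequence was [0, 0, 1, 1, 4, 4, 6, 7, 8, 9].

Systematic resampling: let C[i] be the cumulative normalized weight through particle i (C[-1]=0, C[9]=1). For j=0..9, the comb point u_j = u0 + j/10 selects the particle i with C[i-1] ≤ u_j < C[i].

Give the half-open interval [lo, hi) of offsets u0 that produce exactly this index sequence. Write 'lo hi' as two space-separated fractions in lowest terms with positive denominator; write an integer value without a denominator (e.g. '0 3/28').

C = [9/52, 17/52, 17/52, 11/26, 31/52, 8/13, 37/52, 21/26, 45/52, 1]
j=0 picked index 0: u0 ∈ [0, 9/52)
j=1 picked index 0: u0 ∈ [-1/10, 19/260)
j=2 picked index 1: u0 ∈ [-7/260, 33/260)
j=3 picked index 1: u0 ∈ [-33/260, 7/260)
j=4 picked index 4: u0 ∈ [3/130, 51/260)
j=5 picked index 4: u0 ∈ [-1/13, 5/52)
j=6 picked index 6: u0 ∈ [1/65, 29/260)
j=7 picked index 7: u0 ∈ [3/260, 7/65)
j=8 picked index 8: u0 ∈ [1/130, 17/260)
j=9 picked index 9: u0 ∈ [-9/260, 1/10)
intersection: [3/130, 7/260)

3/130 7/260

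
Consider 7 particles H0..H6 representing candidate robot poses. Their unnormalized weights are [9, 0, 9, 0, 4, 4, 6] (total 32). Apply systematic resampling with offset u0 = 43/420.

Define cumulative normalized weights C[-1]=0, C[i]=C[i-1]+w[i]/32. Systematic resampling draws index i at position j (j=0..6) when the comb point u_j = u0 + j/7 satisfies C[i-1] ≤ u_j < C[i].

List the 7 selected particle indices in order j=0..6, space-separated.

0 0 2 2 4 6 6

C = [9/32, 9/32, 9/16, 9/16, 11/16, 13/16, 1]
j=0: u_0=43/420 ∈ [0, 9/32) → index 0
j=1: u_1=103/420 ∈ [0, 9/32) → index 0
j=2: u_2=163/420 ∈ [9/32, 9/16) → index 2
j=3: u_3=223/420 ∈ [9/32, 9/16) → index 2
j=4: u_4=283/420 ∈ [9/16, 11/16) → index 4
j=5: u_5=49/60 ∈ [13/16, 1) → index 6
j=6: u_6=403/420 ∈ [13/16, 1) → index 6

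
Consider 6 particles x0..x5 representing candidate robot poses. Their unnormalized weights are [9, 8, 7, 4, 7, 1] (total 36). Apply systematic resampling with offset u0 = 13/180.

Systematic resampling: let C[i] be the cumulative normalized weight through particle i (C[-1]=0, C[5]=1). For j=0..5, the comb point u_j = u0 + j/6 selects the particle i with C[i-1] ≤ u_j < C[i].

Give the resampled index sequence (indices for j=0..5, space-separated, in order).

0 0 1 2 3 4

C = [1/4, 17/36, 2/3, 7/9, 35/36, 1]
j=0: u_0=13/180 ∈ [0, 1/4) → index 0
j=1: u_1=43/180 ∈ [0, 1/4) → index 0
j=2: u_2=73/180 ∈ [1/4, 17/36) → index 1
j=3: u_3=103/180 ∈ [17/36, 2/3) → index 2
j=4: u_4=133/180 ∈ [2/3, 7/9) → index 3
j=5: u_5=163/180 ∈ [7/9, 35/36) → index 4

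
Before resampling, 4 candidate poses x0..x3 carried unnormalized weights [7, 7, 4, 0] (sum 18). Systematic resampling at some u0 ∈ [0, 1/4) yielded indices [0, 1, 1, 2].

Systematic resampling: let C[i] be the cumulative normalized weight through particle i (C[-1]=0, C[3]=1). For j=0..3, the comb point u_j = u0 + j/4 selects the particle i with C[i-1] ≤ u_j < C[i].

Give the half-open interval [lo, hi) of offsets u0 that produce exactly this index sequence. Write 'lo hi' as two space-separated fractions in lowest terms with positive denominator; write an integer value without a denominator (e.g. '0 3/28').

5/36 1/4

C = [7/18, 7/9, 1, 1]
j=0 picked index 0: u0 ∈ [0, 7/18)
j=1 picked index 1: u0 ∈ [5/36, 19/36)
j=2 picked index 1: u0 ∈ [-1/9, 5/18)
j=3 picked index 2: u0 ∈ [1/36, 1/4)
intersection: [5/36, 1/4)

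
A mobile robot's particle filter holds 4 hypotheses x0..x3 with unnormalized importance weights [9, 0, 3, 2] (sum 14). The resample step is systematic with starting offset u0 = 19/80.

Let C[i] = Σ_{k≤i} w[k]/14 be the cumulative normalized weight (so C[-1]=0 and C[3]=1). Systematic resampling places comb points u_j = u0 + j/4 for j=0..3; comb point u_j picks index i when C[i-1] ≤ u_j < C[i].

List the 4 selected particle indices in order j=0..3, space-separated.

C = [9/14, 9/14, 6/7, 1]
j=0: u_0=19/80 ∈ [0, 9/14) → index 0
j=1: u_1=39/80 ∈ [0, 9/14) → index 0
j=2: u_2=59/80 ∈ [9/14, 6/7) → index 2
j=3: u_3=79/80 ∈ [6/7, 1) → index 3

0 0 2 3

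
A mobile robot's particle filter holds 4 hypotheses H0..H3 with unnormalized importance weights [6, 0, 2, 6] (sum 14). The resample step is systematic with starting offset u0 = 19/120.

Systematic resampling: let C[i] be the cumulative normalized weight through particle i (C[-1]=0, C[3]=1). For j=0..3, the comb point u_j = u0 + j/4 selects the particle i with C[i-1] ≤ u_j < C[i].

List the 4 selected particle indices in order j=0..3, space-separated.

0 0 3 3

C = [3/7, 3/7, 4/7, 1]
j=0: u_0=19/120 ∈ [0, 3/7) → index 0
j=1: u_1=49/120 ∈ [0, 3/7) → index 0
j=2: u_2=79/120 ∈ [4/7, 1) → index 3
j=3: u_3=109/120 ∈ [4/7, 1) → index 3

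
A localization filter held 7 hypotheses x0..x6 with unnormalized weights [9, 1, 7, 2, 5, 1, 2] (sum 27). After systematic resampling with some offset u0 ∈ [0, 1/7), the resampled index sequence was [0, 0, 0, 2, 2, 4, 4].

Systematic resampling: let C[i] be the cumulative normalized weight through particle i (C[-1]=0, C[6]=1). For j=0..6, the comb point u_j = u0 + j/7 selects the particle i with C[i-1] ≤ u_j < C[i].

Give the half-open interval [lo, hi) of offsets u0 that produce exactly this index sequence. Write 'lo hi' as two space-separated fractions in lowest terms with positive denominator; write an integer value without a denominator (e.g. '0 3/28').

C = [1/3, 10/27, 17/27, 19/27, 8/9, 25/27, 1]
j=0 picked index 0: u0 ∈ [0, 1/3)
j=1 picked index 0: u0 ∈ [-1/7, 4/21)
j=2 picked index 0: u0 ∈ [-2/7, 1/21)
j=3 picked index 2: u0 ∈ [-11/189, 38/189)
j=4 picked index 2: u0 ∈ [-38/189, 11/189)
j=5 picked index 4: u0 ∈ [-2/189, 11/63)
j=6 picked index 4: u0 ∈ [-29/189, 2/63)
intersection: [0, 2/63)

0 2/63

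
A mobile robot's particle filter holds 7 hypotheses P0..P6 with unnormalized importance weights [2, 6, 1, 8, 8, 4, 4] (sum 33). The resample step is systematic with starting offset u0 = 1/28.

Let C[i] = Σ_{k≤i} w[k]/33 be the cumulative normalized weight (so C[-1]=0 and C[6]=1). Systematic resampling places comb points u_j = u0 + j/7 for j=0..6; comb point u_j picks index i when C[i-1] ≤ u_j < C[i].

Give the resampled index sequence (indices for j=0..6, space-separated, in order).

C = [2/33, 8/33, 3/11, 17/33, 25/33, 29/33, 1]
j=0: u_0=1/28 ∈ [0, 2/33) → index 0
j=1: u_1=5/28 ∈ [2/33, 8/33) → index 1
j=2: u_2=9/28 ∈ [3/11, 17/33) → index 3
j=3: u_3=13/28 ∈ [3/11, 17/33) → index 3
j=4: u_4=17/28 ∈ [17/33, 25/33) → index 4
j=5: u_5=3/4 ∈ [17/33, 25/33) → index 4
j=6: u_6=25/28 ∈ [29/33, 1) → index 6

0 1 3 3 4 4 6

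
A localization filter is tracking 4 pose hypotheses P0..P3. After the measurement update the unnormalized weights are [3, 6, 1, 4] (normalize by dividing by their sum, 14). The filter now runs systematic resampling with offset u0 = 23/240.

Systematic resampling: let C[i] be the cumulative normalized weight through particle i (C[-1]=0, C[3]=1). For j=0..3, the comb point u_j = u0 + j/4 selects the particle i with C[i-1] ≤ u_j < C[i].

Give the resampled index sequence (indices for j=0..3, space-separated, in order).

C = [3/14, 9/14, 5/7, 1]
j=0: u_0=23/240 ∈ [0, 3/14) → index 0
j=1: u_1=83/240 ∈ [3/14, 9/14) → index 1
j=2: u_2=143/240 ∈ [3/14, 9/14) → index 1
j=3: u_3=203/240 ∈ [5/7, 1) → index 3

0 1 1 3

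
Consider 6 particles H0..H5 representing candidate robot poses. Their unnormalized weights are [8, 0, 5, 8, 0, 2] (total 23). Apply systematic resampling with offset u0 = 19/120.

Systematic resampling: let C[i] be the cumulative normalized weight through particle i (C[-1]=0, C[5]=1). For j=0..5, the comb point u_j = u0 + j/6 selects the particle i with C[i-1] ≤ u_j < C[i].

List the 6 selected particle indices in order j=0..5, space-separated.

C = [8/23, 8/23, 13/23, 21/23, 21/23, 1]
j=0: u_0=19/120 ∈ [0, 8/23) → index 0
j=1: u_1=13/40 ∈ [0, 8/23) → index 0
j=2: u_2=59/120 ∈ [8/23, 13/23) → index 2
j=3: u_3=79/120 ∈ [13/23, 21/23) → index 3
j=4: u_4=33/40 ∈ [13/23, 21/23) → index 3
j=5: u_5=119/120 ∈ [21/23, 1) → index 5

0 0 2 3 3 5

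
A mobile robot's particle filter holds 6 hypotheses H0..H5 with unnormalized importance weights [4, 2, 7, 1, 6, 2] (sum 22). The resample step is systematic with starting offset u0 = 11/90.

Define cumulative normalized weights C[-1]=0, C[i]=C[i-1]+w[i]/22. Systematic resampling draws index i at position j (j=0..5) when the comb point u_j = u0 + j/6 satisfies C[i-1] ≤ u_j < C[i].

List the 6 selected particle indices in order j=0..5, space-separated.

C = [2/11, 3/11, 13/22, 7/11, 10/11, 1]
j=0: u_0=11/90 ∈ [0, 2/11) → index 0
j=1: u_1=13/45 ∈ [3/11, 13/22) → index 2
j=2: u_2=41/90 ∈ [3/11, 13/22) → index 2
j=3: u_3=28/45 ∈ [13/22, 7/11) → index 3
j=4: u_4=71/90 ∈ [7/11, 10/11) → index 4
j=5: u_5=43/45 ∈ [10/11, 1) → index 5

0 2 2 3 4 5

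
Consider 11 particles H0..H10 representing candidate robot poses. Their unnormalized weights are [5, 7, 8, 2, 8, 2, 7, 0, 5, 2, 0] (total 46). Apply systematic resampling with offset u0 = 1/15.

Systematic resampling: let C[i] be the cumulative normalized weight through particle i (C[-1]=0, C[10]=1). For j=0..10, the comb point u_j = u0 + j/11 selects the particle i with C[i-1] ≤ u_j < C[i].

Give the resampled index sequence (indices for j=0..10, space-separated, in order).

C = [5/46, 6/23, 10/23, 11/23, 15/23, 16/23, 39/46, 39/46, 22/23, 1, 1]
j=0: u_0=1/15 ∈ [0, 5/46) → index 0
j=1: u_1=26/165 ∈ [5/46, 6/23) → index 1
j=2: u_2=41/165 ∈ [5/46, 6/23) → index 1
j=3: u_3=56/165 ∈ [6/23, 10/23) → index 2
j=4: u_4=71/165 ∈ [6/23, 10/23) → index 2
j=5: u_5=86/165 ∈ [11/23, 15/23) → index 4
j=6: u_6=101/165 ∈ [11/23, 15/23) → index 4
j=7: u_7=116/165 ∈ [16/23, 39/46) → index 6
j=8: u_8=131/165 ∈ [16/23, 39/46) → index 6
j=9: u_9=146/165 ∈ [39/46, 22/23) → index 8
j=10: u_10=161/165 ∈ [22/23, 1) → index 9

0 1 1 2 2 4 4 6 6 8 9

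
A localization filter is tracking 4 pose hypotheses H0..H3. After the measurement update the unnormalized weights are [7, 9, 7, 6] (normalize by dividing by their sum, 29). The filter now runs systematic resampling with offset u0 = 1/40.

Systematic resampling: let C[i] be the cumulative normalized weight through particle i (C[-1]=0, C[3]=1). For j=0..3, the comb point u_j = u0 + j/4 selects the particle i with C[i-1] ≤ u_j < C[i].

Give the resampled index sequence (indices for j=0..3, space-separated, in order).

C = [7/29, 16/29, 23/29, 1]
j=0: u_0=1/40 ∈ [0, 7/29) → index 0
j=1: u_1=11/40 ∈ [7/29, 16/29) → index 1
j=2: u_2=21/40 ∈ [7/29, 16/29) → index 1
j=3: u_3=31/40 ∈ [16/29, 23/29) → index 2

0 1 1 2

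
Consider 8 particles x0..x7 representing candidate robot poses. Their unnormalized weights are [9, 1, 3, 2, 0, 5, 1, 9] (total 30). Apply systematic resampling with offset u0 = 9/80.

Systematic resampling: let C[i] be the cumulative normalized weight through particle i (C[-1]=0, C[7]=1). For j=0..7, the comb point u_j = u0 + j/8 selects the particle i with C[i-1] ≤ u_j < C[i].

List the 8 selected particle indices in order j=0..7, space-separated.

0 0 2 3 5 7 7 7

C = [3/10, 1/3, 13/30, 1/2, 1/2, 2/3, 7/10, 1]
j=0: u_0=9/80 ∈ [0, 3/10) → index 0
j=1: u_1=19/80 ∈ [0, 3/10) → index 0
j=2: u_2=29/80 ∈ [1/3, 13/30) → index 2
j=3: u_3=39/80 ∈ [13/30, 1/2) → index 3
j=4: u_4=49/80 ∈ [1/2, 2/3) → index 5
j=5: u_5=59/80 ∈ [7/10, 1) → index 7
j=6: u_6=69/80 ∈ [7/10, 1) → index 7
j=7: u_7=79/80 ∈ [7/10, 1) → index 7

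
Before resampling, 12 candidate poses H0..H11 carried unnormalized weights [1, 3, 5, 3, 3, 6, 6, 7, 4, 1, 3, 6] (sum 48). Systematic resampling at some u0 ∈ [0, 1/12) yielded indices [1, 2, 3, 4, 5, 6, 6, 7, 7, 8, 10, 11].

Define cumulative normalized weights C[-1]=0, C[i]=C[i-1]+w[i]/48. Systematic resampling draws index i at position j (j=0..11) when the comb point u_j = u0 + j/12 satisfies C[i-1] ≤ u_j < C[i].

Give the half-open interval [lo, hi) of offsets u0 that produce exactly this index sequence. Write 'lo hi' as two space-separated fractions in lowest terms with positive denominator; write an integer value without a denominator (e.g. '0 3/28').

1/48 1/24

C = [1/48, 1/12, 3/16, 1/4, 5/16, 7/16, 9/16, 17/24, 19/24, 13/16, 7/8, 1]
j=0 picked index 1: u0 ∈ [1/48, 1/12)
j=1 picked index 2: u0 ∈ [0, 5/48)
j=2 picked index 3: u0 ∈ [1/48, 1/12)
j=3 picked index 4: u0 ∈ [0, 1/16)
j=4 picked index 5: u0 ∈ [-1/48, 5/48)
j=5 picked index 6: u0 ∈ [1/48, 7/48)
j=6 picked index 6: u0 ∈ [-1/16, 1/16)
j=7 picked index 7: u0 ∈ [-1/48, 1/8)
j=8 picked index 7: u0 ∈ [-5/48, 1/24)
j=9 picked index 8: u0 ∈ [-1/24, 1/24)
j=10 picked index 10: u0 ∈ [-1/48, 1/24)
j=11 picked index 11: u0 ∈ [-1/24, 1/12)
intersection: [1/48, 1/24)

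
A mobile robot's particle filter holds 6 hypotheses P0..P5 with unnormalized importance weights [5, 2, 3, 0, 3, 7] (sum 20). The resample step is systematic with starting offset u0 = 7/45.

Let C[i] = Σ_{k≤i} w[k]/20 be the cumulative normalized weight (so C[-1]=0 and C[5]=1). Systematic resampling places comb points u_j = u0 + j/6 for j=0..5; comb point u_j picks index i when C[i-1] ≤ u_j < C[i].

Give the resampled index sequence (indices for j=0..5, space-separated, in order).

C = [1/4, 7/20, 1/2, 1/2, 13/20, 1]
j=0: u_0=7/45 ∈ [0, 1/4) → index 0
j=1: u_1=29/90 ∈ [1/4, 7/20) → index 1
j=2: u_2=22/45 ∈ [7/20, 1/2) → index 2
j=3: u_3=59/90 ∈ [13/20, 1) → index 5
j=4: u_4=37/45 ∈ [13/20, 1) → index 5
j=5: u_5=89/90 ∈ [13/20, 1) → index 5

0 1 2 5 5 5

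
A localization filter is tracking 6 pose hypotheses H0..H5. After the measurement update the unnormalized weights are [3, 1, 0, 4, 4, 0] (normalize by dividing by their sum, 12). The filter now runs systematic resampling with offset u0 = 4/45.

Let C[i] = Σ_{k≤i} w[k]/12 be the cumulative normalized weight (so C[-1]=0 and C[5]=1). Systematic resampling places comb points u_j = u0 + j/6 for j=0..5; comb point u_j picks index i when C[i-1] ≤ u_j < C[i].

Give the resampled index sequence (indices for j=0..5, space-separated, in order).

C = [1/4, 1/3, 1/3, 2/3, 1, 1]
j=0: u_0=4/45 ∈ [0, 1/4) → index 0
j=1: u_1=23/90 ∈ [1/4, 1/3) → index 1
j=2: u_2=19/45 ∈ [1/3, 2/3) → index 3
j=3: u_3=53/90 ∈ [1/3, 2/3) → index 3
j=4: u_4=34/45 ∈ [2/3, 1) → index 4
j=5: u_5=83/90 ∈ [2/3, 1) → index 4

0 1 3 3 4 4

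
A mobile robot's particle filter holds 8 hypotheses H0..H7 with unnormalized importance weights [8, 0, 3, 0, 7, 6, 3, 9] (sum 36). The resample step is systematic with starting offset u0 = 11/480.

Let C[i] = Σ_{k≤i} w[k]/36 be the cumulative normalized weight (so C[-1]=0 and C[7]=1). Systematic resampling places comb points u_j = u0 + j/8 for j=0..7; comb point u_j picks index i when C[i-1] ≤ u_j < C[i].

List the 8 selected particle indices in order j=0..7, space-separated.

C = [2/9, 2/9, 11/36, 11/36, 1/2, 2/3, 3/4, 1]
j=0: u_0=11/480 ∈ [0, 2/9) → index 0
j=1: u_1=71/480 ∈ [0, 2/9) → index 0
j=2: u_2=131/480 ∈ [2/9, 11/36) → index 2
j=3: u_3=191/480 ∈ [11/36, 1/2) → index 4
j=4: u_4=251/480 ∈ [1/2, 2/3) → index 5
j=5: u_5=311/480 ∈ [1/2, 2/3) → index 5
j=6: u_6=371/480 ∈ [3/4, 1) → index 7
j=7: u_7=431/480 ∈ [3/4, 1) → index 7

0 0 2 4 5 5 7 7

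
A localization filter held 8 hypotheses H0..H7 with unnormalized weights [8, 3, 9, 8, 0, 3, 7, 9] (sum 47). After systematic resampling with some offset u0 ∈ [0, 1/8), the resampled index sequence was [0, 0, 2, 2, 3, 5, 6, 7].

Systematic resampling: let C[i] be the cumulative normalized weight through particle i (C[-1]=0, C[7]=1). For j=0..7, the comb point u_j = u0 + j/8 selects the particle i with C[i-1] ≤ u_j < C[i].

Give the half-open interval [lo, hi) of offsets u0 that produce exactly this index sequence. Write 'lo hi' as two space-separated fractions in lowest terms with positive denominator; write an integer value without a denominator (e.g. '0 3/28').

0 13/376

C = [8/47, 11/47, 20/47, 28/47, 28/47, 31/47, 38/47, 1]
j=0 picked index 0: u0 ∈ [0, 8/47)
j=1 picked index 0: u0 ∈ [-1/8, 17/376)
j=2 picked index 2: u0 ∈ [-3/188, 33/188)
j=3 picked index 2: u0 ∈ [-53/376, 19/376)
j=4 picked index 3: u0 ∈ [-7/94, 9/94)
j=5 picked index 5: u0 ∈ [-11/376, 13/376)
j=6 picked index 6: u0 ∈ [-17/188, 11/188)
j=7 picked index 7: u0 ∈ [-25/376, 1/8)
intersection: [0, 13/376)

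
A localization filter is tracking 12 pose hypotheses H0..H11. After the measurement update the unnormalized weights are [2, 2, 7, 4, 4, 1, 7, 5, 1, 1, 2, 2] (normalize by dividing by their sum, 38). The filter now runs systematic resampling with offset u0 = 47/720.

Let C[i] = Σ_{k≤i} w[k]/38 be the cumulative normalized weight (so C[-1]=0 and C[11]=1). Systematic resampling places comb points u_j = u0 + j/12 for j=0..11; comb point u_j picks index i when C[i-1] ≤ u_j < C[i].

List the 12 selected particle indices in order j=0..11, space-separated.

C = [1/19, 2/19, 11/38, 15/38, 1/2, 10/19, 27/38, 16/19, 33/38, 17/19, 18/19, 1]
j=0: u_0=47/720 ∈ [1/19, 2/19) → index 1
j=1: u_1=107/720 ∈ [2/19, 11/38) → index 2
j=2: u_2=167/720 ∈ [2/19, 11/38) → index 2
j=3: u_3=227/720 ∈ [11/38, 15/38) → index 3
j=4: u_4=287/720 ∈ [15/38, 1/2) → index 4
j=5: u_5=347/720 ∈ [15/38, 1/2) → index 4
j=6: u_6=407/720 ∈ [10/19, 27/38) → index 6
j=7: u_7=467/720 ∈ [10/19, 27/38) → index 6
j=8: u_8=527/720 ∈ [27/38, 16/19) → index 7
j=9: u_9=587/720 ∈ [27/38, 16/19) → index 7
j=10: u_10=647/720 ∈ [17/19, 18/19) → index 10
j=11: u_11=707/720 ∈ [18/19, 1) → index 11

1 2 2 3 4 4 6 6 7 7 10 11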